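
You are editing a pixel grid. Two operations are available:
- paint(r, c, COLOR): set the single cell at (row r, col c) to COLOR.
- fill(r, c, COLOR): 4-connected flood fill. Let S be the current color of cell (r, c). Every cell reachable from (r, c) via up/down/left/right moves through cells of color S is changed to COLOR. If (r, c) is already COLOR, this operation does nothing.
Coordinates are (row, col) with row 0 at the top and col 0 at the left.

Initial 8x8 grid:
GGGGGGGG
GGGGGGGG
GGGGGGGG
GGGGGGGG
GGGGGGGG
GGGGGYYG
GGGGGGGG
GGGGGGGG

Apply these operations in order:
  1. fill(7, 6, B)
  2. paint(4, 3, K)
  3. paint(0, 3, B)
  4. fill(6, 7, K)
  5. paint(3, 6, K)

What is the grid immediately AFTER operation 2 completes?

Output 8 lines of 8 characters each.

Answer: BBBBBBBB
BBBBBBBB
BBBBBBBB
BBBBBBBB
BBBKBBBB
BBBBBYYB
BBBBBBBB
BBBBBBBB

Derivation:
After op 1 fill(7,6,B) [62 cells changed]:
BBBBBBBB
BBBBBBBB
BBBBBBBB
BBBBBBBB
BBBBBBBB
BBBBBYYB
BBBBBBBB
BBBBBBBB
After op 2 paint(4,3,K):
BBBBBBBB
BBBBBBBB
BBBBBBBB
BBBBBBBB
BBBKBBBB
BBBBBYYB
BBBBBBBB
BBBBBBBB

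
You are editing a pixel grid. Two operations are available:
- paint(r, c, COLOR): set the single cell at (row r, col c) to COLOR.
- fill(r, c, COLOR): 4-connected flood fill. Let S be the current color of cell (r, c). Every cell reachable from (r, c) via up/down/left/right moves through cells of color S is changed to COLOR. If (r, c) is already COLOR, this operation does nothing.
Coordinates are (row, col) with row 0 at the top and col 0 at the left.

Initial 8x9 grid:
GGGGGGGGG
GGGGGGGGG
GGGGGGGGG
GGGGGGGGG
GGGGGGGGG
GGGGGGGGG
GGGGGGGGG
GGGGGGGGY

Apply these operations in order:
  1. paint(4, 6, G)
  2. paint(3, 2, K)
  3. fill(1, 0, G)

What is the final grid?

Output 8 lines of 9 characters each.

Answer: GGGGGGGGG
GGGGGGGGG
GGGGGGGGG
GGKGGGGGG
GGGGGGGGG
GGGGGGGGG
GGGGGGGGG
GGGGGGGGY

Derivation:
After op 1 paint(4,6,G):
GGGGGGGGG
GGGGGGGGG
GGGGGGGGG
GGGGGGGGG
GGGGGGGGG
GGGGGGGGG
GGGGGGGGG
GGGGGGGGY
After op 2 paint(3,2,K):
GGGGGGGGG
GGGGGGGGG
GGGGGGGGG
GGKGGGGGG
GGGGGGGGG
GGGGGGGGG
GGGGGGGGG
GGGGGGGGY
After op 3 fill(1,0,G) [0 cells changed]:
GGGGGGGGG
GGGGGGGGG
GGGGGGGGG
GGKGGGGGG
GGGGGGGGG
GGGGGGGGG
GGGGGGGGG
GGGGGGGGY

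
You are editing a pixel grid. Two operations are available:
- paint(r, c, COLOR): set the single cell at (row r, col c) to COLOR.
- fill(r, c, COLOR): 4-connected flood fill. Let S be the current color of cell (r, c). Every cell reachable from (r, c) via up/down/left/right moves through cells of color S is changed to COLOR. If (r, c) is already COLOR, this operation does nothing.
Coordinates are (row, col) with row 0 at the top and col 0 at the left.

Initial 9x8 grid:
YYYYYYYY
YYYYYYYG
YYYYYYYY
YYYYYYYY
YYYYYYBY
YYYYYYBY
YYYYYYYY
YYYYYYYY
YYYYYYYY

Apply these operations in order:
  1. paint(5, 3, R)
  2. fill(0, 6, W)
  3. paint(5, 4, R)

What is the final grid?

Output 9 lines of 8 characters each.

After op 1 paint(5,3,R):
YYYYYYYY
YYYYYYYG
YYYYYYYY
YYYYYYYY
YYYYYYBY
YYYRYYBY
YYYYYYYY
YYYYYYYY
YYYYYYYY
After op 2 fill(0,6,W) [68 cells changed]:
WWWWWWWW
WWWWWWWG
WWWWWWWW
WWWWWWWW
WWWWWWBW
WWWRWWBW
WWWWWWWW
WWWWWWWW
WWWWWWWW
After op 3 paint(5,4,R):
WWWWWWWW
WWWWWWWG
WWWWWWWW
WWWWWWWW
WWWWWWBW
WWWRRWBW
WWWWWWWW
WWWWWWWW
WWWWWWWW

Answer: WWWWWWWW
WWWWWWWG
WWWWWWWW
WWWWWWWW
WWWWWWBW
WWWRRWBW
WWWWWWWW
WWWWWWWW
WWWWWWWW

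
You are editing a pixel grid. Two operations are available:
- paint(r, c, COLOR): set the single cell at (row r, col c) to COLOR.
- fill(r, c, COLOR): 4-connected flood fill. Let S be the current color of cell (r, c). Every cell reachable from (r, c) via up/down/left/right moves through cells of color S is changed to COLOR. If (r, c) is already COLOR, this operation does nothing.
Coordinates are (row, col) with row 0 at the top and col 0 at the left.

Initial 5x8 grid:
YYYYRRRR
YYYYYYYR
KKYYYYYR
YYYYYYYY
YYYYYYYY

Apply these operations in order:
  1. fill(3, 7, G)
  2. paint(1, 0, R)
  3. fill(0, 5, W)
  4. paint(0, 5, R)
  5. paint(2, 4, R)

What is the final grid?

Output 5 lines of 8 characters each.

Answer: GGGGWRWW
RGGGGGGW
KKGGRGGW
GGGGGGGG
GGGGGGGG

Derivation:
After op 1 fill(3,7,G) [32 cells changed]:
GGGGRRRR
GGGGGGGR
KKGGGGGR
GGGGGGGG
GGGGGGGG
After op 2 paint(1,0,R):
GGGGRRRR
RGGGGGGR
KKGGGGGR
GGGGGGGG
GGGGGGGG
After op 3 fill(0,5,W) [6 cells changed]:
GGGGWWWW
RGGGGGGW
KKGGGGGW
GGGGGGGG
GGGGGGGG
After op 4 paint(0,5,R):
GGGGWRWW
RGGGGGGW
KKGGGGGW
GGGGGGGG
GGGGGGGG
After op 5 paint(2,4,R):
GGGGWRWW
RGGGGGGW
KKGGRGGW
GGGGGGGG
GGGGGGGG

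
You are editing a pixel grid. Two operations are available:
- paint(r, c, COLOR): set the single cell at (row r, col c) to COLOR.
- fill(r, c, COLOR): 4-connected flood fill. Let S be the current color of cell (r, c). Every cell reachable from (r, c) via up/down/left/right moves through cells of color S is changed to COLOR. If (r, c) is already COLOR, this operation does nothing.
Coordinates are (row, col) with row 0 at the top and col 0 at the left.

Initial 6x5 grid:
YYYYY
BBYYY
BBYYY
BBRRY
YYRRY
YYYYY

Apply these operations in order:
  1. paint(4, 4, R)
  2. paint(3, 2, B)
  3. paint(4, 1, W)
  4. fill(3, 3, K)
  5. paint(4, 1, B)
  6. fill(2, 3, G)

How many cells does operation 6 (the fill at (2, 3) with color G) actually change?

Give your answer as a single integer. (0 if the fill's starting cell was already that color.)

After op 1 paint(4,4,R):
YYYYY
BBYYY
BBYYY
BBRRY
YYRRR
YYYYY
After op 2 paint(3,2,B):
YYYYY
BBYYY
BBYYY
BBBRY
YYRRR
YYYYY
After op 3 paint(4,1,W):
YYYYY
BBYYY
BBYYY
BBBRY
YWRRR
YYYYY
After op 4 fill(3,3,K) [4 cells changed]:
YYYYY
BBYYY
BBYYY
BBBKY
YWKKK
YYYYY
After op 5 paint(4,1,B):
YYYYY
BBYYY
BBYYY
BBBKY
YBKKK
YYYYY
After op 6 fill(2,3,G) [12 cells changed]:
GGGGG
BBGGG
BBGGG
BBBKG
YBKKK
YYYYY

Answer: 12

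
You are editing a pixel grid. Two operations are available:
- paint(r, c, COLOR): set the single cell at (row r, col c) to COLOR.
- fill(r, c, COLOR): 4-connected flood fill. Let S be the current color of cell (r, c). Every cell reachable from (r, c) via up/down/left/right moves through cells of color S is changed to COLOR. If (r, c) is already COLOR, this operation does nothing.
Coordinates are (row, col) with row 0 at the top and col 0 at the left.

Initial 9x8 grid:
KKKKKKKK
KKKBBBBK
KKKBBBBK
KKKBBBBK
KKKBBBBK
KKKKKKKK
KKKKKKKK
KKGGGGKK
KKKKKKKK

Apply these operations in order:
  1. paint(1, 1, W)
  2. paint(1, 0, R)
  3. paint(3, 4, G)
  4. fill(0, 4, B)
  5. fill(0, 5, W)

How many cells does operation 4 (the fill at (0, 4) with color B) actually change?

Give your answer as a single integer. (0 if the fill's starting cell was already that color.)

After op 1 paint(1,1,W):
KKKKKKKK
KWKBBBBK
KKKBBBBK
KKKBBBBK
KKKBBBBK
KKKKKKKK
KKKKKKKK
KKGGGGKK
KKKKKKKK
After op 2 paint(1,0,R):
KKKKKKKK
RWKBBBBK
KKKBBBBK
KKKBBBBK
KKKBBBBK
KKKKKKKK
KKKKKKKK
KKGGGGKK
KKKKKKKK
After op 3 paint(3,4,G):
KKKKKKKK
RWKBBBBK
KKKBBBBK
KKKBGBBK
KKKBBBBK
KKKKKKKK
KKKKKKKK
KKGGGGKK
KKKKKKKK
After op 4 fill(0,4,B) [50 cells changed]:
BBBBBBBB
RWBBBBBB
BBBBBBBB
BBBBGBBB
BBBBBBBB
BBBBBBBB
BBBBBBBB
BBGGGGBB
BBBBBBBB

Answer: 50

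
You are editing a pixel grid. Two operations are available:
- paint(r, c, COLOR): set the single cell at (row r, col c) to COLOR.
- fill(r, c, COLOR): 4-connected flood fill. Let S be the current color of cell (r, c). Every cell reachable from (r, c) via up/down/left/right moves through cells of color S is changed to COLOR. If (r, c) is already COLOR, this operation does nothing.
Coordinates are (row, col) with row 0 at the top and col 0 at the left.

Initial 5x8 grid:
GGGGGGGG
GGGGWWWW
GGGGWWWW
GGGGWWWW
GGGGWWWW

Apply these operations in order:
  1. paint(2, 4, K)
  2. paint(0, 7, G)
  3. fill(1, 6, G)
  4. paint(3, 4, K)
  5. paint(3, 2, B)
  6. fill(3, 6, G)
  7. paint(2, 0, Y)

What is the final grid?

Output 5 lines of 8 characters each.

Answer: GGGGGGGG
GGGGGGGG
YGGGKGGG
GGBGKGGG
GGGGGGGG

Derivation:
After op 1 paint(2,4,K):
GGGGGGGG
GGGGWWWW
GGGGKWWW
GGGGWWWW
GGGGWWWW
After op 2 paint(0,7,G):
GGGGGGGG
GGGGWWWW
GGGGKWWW
GGGGWWWW
GGGGWWWW
After op 3 fill(1,6,G) [15 cells changed]:
GGGGGGGG
GGGGGGGG
GGGGKGGG
GGGGGGGG
GGGGGGGG
After op 4 paint(3,4,K):
GGGGGGGG
GGGGGGGG
GGGGKGGG
GGGGKGGG
GGGGGGGG
After op 5 paint(3,2,B):
GGGGGGGG
GGGGGGGG
GGGGKGGG
GGBGKGGG
GGGGGGGG
After op 6 fill(3,6,G) [0 cells changed]:
GGGGGGGG
GGGGGGGG
GGGGKGGG
GGBGKGGG
GGGGGGGG
After op 7 paint(2,0,Y):
GGGGGGGG
GGGGGGGG
YGGGKGGG
GGBGKGGG
GGGGGGGG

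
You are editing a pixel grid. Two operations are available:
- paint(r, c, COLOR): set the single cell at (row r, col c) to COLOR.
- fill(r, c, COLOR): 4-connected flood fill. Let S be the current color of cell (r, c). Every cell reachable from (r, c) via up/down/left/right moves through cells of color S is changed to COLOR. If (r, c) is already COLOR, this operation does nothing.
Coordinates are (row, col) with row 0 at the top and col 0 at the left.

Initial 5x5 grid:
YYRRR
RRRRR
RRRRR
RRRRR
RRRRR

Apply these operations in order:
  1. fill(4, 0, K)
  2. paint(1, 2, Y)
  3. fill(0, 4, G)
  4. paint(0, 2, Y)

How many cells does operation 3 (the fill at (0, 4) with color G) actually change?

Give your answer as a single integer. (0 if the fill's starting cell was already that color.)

After op 1 fill(4,0,K) [23 cells changed]:
YYKKK
KKKKK
KKKKK
KKKKK
KKKKK
After op 2 paint(1,2,Y):
YYKKK
KKYKK
KKKKK
KKKKK
KKKKK
After op 3 fill(0,4,G) [22 cells changed]:
YYGGG
GGYGG
GGGGG
GGGGG
GGGGG

Answer: 22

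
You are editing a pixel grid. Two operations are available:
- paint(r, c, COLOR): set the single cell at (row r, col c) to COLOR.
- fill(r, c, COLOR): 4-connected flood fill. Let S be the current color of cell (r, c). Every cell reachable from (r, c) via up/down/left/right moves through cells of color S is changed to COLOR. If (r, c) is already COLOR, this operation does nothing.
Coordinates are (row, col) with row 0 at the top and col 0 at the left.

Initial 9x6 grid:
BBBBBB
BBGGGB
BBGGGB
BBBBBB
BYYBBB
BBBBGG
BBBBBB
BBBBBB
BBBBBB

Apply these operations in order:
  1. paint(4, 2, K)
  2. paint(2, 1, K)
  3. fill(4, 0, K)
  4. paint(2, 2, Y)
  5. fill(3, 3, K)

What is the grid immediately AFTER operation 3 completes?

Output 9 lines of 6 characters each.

After op 1 paint(4,2,K):
BBBBBB
BBGGGB
BBGGGB
BBBBBB
BYKBBB
BBBBGG
BBBBBB
BBBBBB
BBBBBB
After op 2 paint(2,1,K):
BBBBBB
BBGGGB
BKGGGB
BBBBBB
BYKBBB
BBBBGG
BBBBBB
BBBBBB
BBBBBB
After op 3 fill(4,0,K) [43 cells changed]:
KKKKKK
KKGGGK
KKGGGK
KKKKKK
KYKKKK
KKKKGG
KKKKKK
KKKKKK
KKKKKK

Answer: KKKKKK
KKGGGK
KKGGGK
KKKKKK
KYKKKK
KKKKGG
KKKKKK
KKKKKK
KKKKKK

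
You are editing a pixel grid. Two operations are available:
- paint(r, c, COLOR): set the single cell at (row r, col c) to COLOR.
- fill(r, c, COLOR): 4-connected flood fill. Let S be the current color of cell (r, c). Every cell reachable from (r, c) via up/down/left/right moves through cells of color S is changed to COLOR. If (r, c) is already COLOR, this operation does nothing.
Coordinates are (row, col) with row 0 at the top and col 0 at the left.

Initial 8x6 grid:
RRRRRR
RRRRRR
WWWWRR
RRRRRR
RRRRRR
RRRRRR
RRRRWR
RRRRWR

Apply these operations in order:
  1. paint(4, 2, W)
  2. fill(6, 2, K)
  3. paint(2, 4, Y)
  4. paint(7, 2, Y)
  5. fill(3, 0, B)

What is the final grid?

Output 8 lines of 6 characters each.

Answer: BBBBBB
BBBBBB
WWWWYB
BBBBBB
BBWBBB
BBBBBB
BBBBWB
BBYBWB

Derivation:
After op 1 paint(4,2,W):
RRRRRR
RRRRRR
WWWWRR
RRRRRR
RRWRRR
RRRRRR
RRRRWR
RRRRWR
After op 2 fill(6,2,K) [41 cells changed]:
KKKKKK
KKKKKK
WWWWKK
KKKKKK
KKWKKK
KKKKKK
KKKKWK
KKKKWK
After op 3 paint(2,4,Y):
KKKKKK
KKKKKK
WWWWYK
KKKKKK
KKWKKK
KKKKKK
KKKKWK
KKKKWK
After op 4 paint(7,2,Y):
KKKKKK
KKKKKK
WWWWYK
KKKKKK
KKWKKK
KKKKKK
KKKKWK
KKYKWK
After op 5 fill(3,0,B) [39 cells changed]:
BBBBBB
BBBBBB
WWWWYB
BBBBBB
BBWBBB
BBBBBB
BBBBWB
BBYBWB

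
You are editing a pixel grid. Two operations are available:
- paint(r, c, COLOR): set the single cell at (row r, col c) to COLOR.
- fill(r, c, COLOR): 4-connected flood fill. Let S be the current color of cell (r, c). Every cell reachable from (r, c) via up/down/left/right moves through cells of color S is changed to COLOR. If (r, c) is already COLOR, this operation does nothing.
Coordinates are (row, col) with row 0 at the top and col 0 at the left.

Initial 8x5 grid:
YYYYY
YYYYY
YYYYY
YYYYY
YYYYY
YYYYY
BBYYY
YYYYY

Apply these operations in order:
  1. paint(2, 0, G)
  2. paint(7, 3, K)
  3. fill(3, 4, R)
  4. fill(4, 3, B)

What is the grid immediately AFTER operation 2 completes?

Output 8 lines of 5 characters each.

Answer: YYYYY
YYYYY
GYYYY
YYYYY
YYYYY
YYYYY
BBYYY
YYYKY

Derivation:
After op 1 paint(2,0,G):
YYYYY
YYYYY
GYYYY
YYYYY
YYYYY
YYYYY
BBYYY
YYYYY
After op 2 paint(7,3,K):
YYYYY
YYYYY
GYYYY
YYYYY
YYYYY
YYYYY
BBYYY
YYYKY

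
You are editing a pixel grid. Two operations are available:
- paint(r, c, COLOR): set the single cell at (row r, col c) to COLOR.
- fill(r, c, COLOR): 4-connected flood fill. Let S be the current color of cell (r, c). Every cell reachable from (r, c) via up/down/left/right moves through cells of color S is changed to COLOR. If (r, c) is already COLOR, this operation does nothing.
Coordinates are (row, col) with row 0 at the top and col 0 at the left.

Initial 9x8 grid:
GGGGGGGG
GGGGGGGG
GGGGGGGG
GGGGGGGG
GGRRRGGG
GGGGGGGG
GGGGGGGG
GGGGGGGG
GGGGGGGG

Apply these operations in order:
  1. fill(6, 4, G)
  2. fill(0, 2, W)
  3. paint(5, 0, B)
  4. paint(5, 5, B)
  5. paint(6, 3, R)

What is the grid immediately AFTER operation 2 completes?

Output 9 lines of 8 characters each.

After op 1 fill(6,4,G) [0 cells changed]:
GGGGGGGG
GGGGGGGG
GGGGGGGG
GGGGGGGG
GGRRRGGG
GGGGGGGG
GGGGGGGG
GGGGGGGG
GGGGGGGG
After op 2 fill(0,2,W) [69 cells changed]:
WWWWWWWW
WWWWWWWW
WWWWWWWW
WWWWWWWW
WWRRRWWW
WWWWWWWW
WWWWWWWW
WWWWWWWW
WWWWWWWW

Answer: WWWWWWWW
WWWWWWWW
WWWWWWWW
WWWWWWWW
WWRRRWWW
WWWWWWWW
WWWWWWWW
WWWWWWWW
WWWWWWWW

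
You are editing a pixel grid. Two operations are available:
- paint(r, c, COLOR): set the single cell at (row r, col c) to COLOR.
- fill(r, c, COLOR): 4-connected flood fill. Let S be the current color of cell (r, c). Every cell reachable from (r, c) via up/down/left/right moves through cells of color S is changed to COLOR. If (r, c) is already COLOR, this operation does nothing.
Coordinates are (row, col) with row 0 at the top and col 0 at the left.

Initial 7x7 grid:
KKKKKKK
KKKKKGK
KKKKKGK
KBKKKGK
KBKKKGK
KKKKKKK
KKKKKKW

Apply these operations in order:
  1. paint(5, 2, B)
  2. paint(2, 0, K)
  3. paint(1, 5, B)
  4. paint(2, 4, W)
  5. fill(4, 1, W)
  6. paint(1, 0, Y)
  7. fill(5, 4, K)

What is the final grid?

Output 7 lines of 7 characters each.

Answer: KKKKKKK
YKKKKBK
KKKKWGK
KWKKKGK
KWKKKGK
KKBKKKK
KKKKKKW

Derivation:
After op 1 paint(5,2,B):
KKKKKKK
KKKKKGK
KKKKKGK
KBKKKGK
KBKKKGK
KKBKKKK
KKKKKKW
After op 2 paint(2,0,K):
KKKKKKK
KKKKKGK
KKKKKGK
KBKKKGK
KBKKKGK
KKBKKKK
KKKKKKW
After op 3 paint(1,5,B):
KKKKKKK
KKKKKBK
KKKKKGK
KBKKKGK
KBKKKGK
KKBKKKK
KKKKKKW
After op 4 paint(2,4,W):
KKKKKKK
KKKKKBK
KKKKWGK
KBKKKGK
KBKKKGK
KKBKKKK
KKKKKKW
After op 5 fill(4,1,W) [2 cells changed]:
KKKKKKK
KKKKKBK
KKKKWGK
KWKKKGK
KWKKKGK
KKBKKKK
KKKKKKW
After op 6 paint(1,0,Y):
KKKKKKK
YKKKKBK
KKKKWGK
KWKKKGK
KWKKKGK
KKBKKKK
KKKKKKW
After op 7 fill(5,4,K) [0 cells changed]:
KKKKKKK
YKKKKBK
KKKKWGK
KWKKKGK
KWKKKGK
KKBKKKK
KKKKKKW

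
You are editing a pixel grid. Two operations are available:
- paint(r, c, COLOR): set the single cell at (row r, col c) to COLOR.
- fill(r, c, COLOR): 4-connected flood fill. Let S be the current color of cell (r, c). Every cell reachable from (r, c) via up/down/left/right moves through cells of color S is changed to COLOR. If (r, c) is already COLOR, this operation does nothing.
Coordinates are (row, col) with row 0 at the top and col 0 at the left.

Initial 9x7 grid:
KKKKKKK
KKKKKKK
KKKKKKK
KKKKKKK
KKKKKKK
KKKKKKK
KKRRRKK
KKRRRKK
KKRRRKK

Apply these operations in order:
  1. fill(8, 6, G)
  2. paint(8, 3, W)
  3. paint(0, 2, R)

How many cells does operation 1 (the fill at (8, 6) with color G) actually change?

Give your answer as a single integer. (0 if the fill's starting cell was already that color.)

Answer: 54

Derivation:
After op 1 fill(8,6,G) [54 cells changed]:
GGGGGGG
GGGGGGG
GGGGGGG
GGGGGGG
GGGGGGG
GGGGGGG
GGRRRGG
GGRRRGG
GGRRRGG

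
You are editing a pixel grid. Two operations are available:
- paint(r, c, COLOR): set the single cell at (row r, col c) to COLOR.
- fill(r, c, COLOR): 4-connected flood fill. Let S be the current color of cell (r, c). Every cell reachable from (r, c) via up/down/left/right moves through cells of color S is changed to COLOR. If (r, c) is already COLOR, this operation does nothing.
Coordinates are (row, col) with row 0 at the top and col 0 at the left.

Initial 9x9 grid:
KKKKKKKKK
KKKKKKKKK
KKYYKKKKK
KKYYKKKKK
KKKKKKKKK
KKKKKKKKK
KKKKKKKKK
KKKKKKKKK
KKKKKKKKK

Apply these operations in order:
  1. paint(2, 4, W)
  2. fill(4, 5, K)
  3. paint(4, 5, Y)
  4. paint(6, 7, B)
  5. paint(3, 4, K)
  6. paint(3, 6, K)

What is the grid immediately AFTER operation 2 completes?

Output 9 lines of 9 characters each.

After op 1 paint(2,4,W):
KKKKKKKKK
KKKKKKKKK
KKYYWKKKK
KKYYKKKKK
KKKKKKKKK
KKKKKKKKK
KKKKKKKKK
KKKKKKKKK
KKKKKKKKK
After op 2 fill(4,5,K) [0 cells changed]:
KKKKKKKKK
KKKKKKKKK
KKYYWKKKK
KKYYKKKKK
KKKKKKKKK
KKKKKKKKK
KKKKKKKKK
KKKKKKKKK
KKKKKKKKK

Answer: KKKKKKKKK
KKKKKKKKK
KKYYWKKKK
KKYYKKKKK
KKKKKKKKK
KKKKKKKKK
KKKKKKKKK
KKKKKKKKK
KKKKKKKKK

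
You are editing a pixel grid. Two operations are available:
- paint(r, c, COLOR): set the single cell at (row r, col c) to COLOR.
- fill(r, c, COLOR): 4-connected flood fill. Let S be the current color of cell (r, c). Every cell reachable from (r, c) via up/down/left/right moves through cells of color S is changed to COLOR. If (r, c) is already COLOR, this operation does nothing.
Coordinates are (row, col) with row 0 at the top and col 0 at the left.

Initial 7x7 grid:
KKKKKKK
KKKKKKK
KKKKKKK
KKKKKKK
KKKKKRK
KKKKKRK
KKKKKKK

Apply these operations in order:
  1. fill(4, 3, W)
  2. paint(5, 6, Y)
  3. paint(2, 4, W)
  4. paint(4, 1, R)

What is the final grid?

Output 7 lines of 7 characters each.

After op 1 fill(4,3,W) [47 cells changed]:
WWWWWWW
WWWWWWW
WWWWWWW
WWWWWWW
WWWWWRW
WWWWWRW
WWWWWWW
After op 2 paint(5,6,Y):
WWWWWWW
WWWWWWW
WWWWWWW
WWWWWWW
WWWWWRW
WWWWWRY
WWWWWWW
After op 3 paint(2,4,W):
WWWWWWW
WWWWWWW
WWWWWWW
WWWWWWW
WWWWWRW
WWWWWRY
WWWWWWW
After op 4 paint(4,1,R):
WWWWWWW
WWWWWWW
WWWWWWW
WWWWWWW
WRWWWRW
WWWWWRY
WWWWWWW

Answer: WWWWWWW
WWWWWWW
WWWWWWW
WWWWWWW
WRWWWRW
WWWWWRY
WWWWWWW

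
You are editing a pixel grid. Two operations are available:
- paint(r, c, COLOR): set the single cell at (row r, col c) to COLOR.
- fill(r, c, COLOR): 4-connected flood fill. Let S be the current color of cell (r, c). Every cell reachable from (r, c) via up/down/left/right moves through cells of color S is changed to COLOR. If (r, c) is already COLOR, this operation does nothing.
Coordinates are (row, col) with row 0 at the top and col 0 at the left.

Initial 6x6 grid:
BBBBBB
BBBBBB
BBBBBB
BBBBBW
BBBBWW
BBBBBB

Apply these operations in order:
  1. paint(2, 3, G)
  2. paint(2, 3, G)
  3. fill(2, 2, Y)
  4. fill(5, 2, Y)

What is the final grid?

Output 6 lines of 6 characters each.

Answer: YYYYYY
YYYYYY
YYYGYY
YYYYYW
YYYYWW
YYYYYY

Derivation:
After op 1 paint(2,3,G):
BBBBBB
BBBBBB
BBBGBB
BBBBBW
BBBBWW
BBBBBB
After op 2 paint(2,3,G):
BBBBBB
BBBBBB
BBBGBB
BBBBBW
BBBBWW
BBBBBB
After op 3 fill(2,2,Y) [32 cells changed]:
YYYYYY
YYYYYY
YYYGYY
YYYYYW
YYYYWW
YYYYYY
After op 4 fill(5,2,Y) [0 cells changed]:
YYYYYY
YYYYYY
YYYGYY
YYYYYW
YYYYWW
YYYYYY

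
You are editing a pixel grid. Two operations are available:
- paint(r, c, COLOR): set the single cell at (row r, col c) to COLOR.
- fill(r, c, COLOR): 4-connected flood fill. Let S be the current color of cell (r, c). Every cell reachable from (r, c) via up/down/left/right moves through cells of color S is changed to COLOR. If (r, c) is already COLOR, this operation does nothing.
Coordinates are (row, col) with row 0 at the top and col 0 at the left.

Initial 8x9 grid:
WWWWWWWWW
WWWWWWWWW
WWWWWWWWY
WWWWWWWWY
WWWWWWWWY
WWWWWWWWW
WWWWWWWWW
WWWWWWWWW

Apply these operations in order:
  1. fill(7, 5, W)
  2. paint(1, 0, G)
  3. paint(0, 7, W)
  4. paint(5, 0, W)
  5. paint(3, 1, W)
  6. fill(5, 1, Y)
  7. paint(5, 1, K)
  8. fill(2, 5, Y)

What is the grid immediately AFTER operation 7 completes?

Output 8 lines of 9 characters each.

Answer: YYYYYYYYY
GYYYYYYYY
YYYYYYYYY
YYYYYYYYY
YYYYYYYYY
YKYYYYYYY
YYYYYYYYY
YYYYYYYYY

Derivation:
After op 1 fill(7,5,W) [0 cells changed]:
WWWWWWWWW
WWWWWWWWW
WWWWWWWWY
WWWWWWWWY
WWWWWWWWY
WWWWWWWWW
WWWWWWWWW
WWWWWWWWW
After op 2 paint(1,0,G):
WWWWWWWWW
GWWWWWWWW
WWWWWWWWY
WWWWWWWWY
WWWWWWWWY
WWWWWWWWW
WWWWWWWWW
WWWWWWWWW
After op 3 paint(0,7,W):
WWWWWWWWW
GWWWWWWWW
WWWWWWWWY
WWWWWWWWY
WWWWWWWWY
WWWWWWWWW
WWWWWWWWW
WWWWWWWWW
After op 4 paint(5,0,W):
WWWWWWWWW
GWWWWWWWW
WWWWWWWWY
WWWWWWWWY
WWWWWWWWY
WWWWWWWWW
WWWWWWWWW
WWWWWWWWW
After op 5 paint(3,1,W):
WWWWWWWWW
GWWWWWWWW
WWWWWWWWY
WWWWWWWWY
WWWWWWWWY
WWWWWWWWW
WWWWWWWWW
WWWWWWWWW
After op 6 fill(5,1,Y) [68 cells changed]:
YYYYYYYYY
GYYYYYYYY
YYYYYYYYY
YYYYYYYYY
YYYYYYYYY
YYYYYYYYY
YYYYYYYYY
YYYYYYYYY
After op 7 paint(5,1,K):
YYYYYYYYY
GYYYYYYYY
YYYYYYYYY
YYYYYYYYY
YYYYYYYYY
YKYYYYYYY
YYYYYYYYY
YYYYYYYYY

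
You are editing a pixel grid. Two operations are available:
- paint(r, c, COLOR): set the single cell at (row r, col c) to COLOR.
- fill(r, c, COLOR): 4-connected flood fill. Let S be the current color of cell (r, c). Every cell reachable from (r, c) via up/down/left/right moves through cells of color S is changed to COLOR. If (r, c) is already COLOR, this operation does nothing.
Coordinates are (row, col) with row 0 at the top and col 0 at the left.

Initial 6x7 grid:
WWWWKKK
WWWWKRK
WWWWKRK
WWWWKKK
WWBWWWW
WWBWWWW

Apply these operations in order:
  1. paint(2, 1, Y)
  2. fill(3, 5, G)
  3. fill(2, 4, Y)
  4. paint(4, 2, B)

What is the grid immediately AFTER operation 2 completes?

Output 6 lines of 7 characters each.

Answer: WWWWGGG
WWWWGRG
WYWWGRG
WWWWGGG
WWBWWWW
WWBWWWW

Derivation:
After op 1 paint(2,1,Y):
WWWWKKK
WWWWKRK
WYWWKRK
WWWWKKK
WWBWWWW
WWBWWWW
After op 2 fill(3,5,G) [10 cells changed]:
WWWWGGG
WWWWGRG
WYWWGRG
WWWWGGG
WWBWWWW
WWBWWWW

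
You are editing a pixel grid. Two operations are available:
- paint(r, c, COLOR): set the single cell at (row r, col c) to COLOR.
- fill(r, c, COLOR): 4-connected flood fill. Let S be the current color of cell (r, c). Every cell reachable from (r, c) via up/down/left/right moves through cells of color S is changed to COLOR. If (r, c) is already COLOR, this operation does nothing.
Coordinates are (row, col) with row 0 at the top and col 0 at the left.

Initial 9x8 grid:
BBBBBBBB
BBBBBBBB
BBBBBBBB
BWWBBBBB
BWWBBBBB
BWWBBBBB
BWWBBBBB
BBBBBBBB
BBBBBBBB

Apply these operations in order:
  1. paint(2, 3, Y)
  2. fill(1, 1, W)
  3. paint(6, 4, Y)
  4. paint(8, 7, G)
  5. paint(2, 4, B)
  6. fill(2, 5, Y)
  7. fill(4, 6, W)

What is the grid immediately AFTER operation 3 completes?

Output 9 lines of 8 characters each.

After op 1 paint(2,3,Y):
BBBBBBBB
BBBBBBBB
BBBYBBBB
BWWBBBBB
BWWBBBBB
BWWBBBBB
BWWBBBBB
BBBBBBBB
BBBBBBBB
After op 2 fill(1,1,W) [63 cells changed]:
WWWWWWWW
WWWWWWWW
WWWYWWWW
WWWWWWWW
WWWWWWWW
WWWWWWWW
WWWWWWWW
WWWWWWWW
WWWWWWWW
After op 3 paint(6,4,Y):
WWWWWWWW
WWWWWWWW
WWWYWWWW
WWWWWWWW
WWWWWWWW
WWWWWWWW
WWWWYWWW
WWWWWWWW
WWWWWWWW

Answer: WWWWWWWW
WWWWWWWW
WWWYWWWW
WWWWWWWW
WWWWWWWW
WWWWWWWW
WWWWYWWW
WWWWWWWW
WWWWWWWW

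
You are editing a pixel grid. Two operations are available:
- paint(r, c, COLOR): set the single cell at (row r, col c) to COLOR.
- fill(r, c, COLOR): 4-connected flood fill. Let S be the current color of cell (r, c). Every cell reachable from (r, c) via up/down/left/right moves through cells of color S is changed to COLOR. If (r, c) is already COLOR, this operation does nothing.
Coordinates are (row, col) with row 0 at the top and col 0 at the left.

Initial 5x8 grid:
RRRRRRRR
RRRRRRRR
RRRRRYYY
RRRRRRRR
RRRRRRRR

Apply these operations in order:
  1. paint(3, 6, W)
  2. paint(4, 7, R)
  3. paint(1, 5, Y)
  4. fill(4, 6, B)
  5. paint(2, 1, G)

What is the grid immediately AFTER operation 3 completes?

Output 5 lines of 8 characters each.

Answer: RRRRRRRR
RRRRRYRR
RRRRRYYY
RRRRRRWR
RRRRRRRR

Derivation:
After op 1 paint(3,6,W):
RRRRRRRR
RRRRRRRR
RRRRRYYY
RRRRRRWR
RRRRRRRR
After op 2 paint(4,7,R):
RRRRRRRR
RRRRRRRR
RRRRRYYY
RRRRRRWR
RRRRRRRR
After op 3 paint(1,5,Y):
RRRRRRRR
RRRRRYRR
RRRRRYYY
RRRRRRWR
RRRRRRRR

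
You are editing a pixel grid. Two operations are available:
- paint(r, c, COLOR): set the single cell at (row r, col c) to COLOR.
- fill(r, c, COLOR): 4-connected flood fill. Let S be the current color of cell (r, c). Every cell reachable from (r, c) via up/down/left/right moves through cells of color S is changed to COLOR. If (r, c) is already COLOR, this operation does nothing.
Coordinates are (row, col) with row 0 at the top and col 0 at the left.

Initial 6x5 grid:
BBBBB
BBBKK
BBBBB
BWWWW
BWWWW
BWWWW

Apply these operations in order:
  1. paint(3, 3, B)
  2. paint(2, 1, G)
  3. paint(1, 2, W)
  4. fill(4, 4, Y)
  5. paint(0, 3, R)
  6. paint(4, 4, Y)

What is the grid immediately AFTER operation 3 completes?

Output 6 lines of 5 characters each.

Answer: BBBBB
BBWKK
BGBBB
BWWBW
BWWWW
BWWWW

Derivation:
After op 1 paint(3,3,B):
BBBBB
BBBKK
BBBBB
BWWBW
BWWWW
BWWWW
After op 2 paint(2,1,G):
BBBBB
BBBKK
BGBBB
BWWBW
BWWWW
BWWWW
After op 3 paint(1,2,W):
BBBBB
BBWKK
BGBBB
BWWBW
BWWWW
BWWWW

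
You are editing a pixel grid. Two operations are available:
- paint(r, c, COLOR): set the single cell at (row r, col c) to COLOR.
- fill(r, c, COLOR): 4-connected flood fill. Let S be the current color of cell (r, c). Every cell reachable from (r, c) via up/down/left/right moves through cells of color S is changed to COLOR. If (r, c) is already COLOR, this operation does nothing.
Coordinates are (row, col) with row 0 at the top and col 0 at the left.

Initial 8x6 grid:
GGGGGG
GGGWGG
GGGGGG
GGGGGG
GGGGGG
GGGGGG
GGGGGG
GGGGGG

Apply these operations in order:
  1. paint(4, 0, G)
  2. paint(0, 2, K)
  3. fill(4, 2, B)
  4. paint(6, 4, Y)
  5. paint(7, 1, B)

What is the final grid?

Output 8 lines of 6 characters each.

Answer: BBKBBB
BBBWBB
BBBBBB
BBBBBB
BBBBBB
BBBBBB
BBBBYB
BBBBBB

Derivation:
After op 1 paint(4,0,G):
GGGGGG
GGGWGG
GGGGGG
GGGGGG
GGGGGG
GGGGGG
GGGGGG
GGGGGG
After op 2 paint(0,2,K):
GGKGGG
GGGWGG
GGGGGG
GGGGGG
GGGGGG
GGGGGG
GGGGGG
GGGGGG
After op 3 fill(4,2,B) [46 cells changed]:
BBKBBB
BBBWBB
BBBBBB
BBBBBB
BBBBBB
BBBBBB
BBBBBB
BBBBBB
After op 4 paint(6,4,Y):
BBKBBB
BBBWBB
BBBBBB
BBBBBB
BBBBBB
BBBBBB
BBBBYB
BBBBBB
After op 5 paint(7,1,B):
BBKBBB
BBBWBB
BBBBBB
BBBBBB
BBBBBB
BBBBBB
BBBBYB
BBBBBB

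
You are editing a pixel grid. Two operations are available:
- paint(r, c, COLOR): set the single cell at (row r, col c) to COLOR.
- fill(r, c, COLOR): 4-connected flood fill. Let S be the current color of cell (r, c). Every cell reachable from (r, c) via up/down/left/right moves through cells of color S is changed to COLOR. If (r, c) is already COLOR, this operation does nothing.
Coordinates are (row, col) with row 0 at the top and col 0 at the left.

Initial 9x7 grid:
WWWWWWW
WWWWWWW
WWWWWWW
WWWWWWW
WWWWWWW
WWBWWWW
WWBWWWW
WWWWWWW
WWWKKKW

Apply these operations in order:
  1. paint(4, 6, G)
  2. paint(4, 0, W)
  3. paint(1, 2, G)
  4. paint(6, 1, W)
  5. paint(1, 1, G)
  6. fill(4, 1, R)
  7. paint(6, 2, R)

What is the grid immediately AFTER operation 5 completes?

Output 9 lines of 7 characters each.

After op 1 paint(4,6,G):
WWWWWWW
WWWWWWW
WWWWWWW
WWWWWWW
WWWWWWG
WWBWWWW
WWBWWWW
WWWWWWW
WWWKKKW
After op 2 paint(4,0,W):
WWWWWWW
WWWWWWW
WWWWWWW
WWWWWWW
WWWWWWG
WWBWWWW
WWBWWWW
WWWWWWW
WWWKKKW
After op 3 paint(1,2,G):
WWWWWWW
WWGWWWW
WWWWWWW
WWWWWWW
WWWWWWG
WWBWWWW
WWBWWWW
WWWWWWW
WWWKKKW
After op 4 paint(6,1,W):
WWWWWWW
WWGWWWW
WWWWWWW
WWWWWWW
WWWWWWG
WWBWWWW
WWBWWWW
WWWWWWW
WWWKKKW
After op 5 paint(1,1,G):
WWWWWWW
WGGWWWW
WWWWWWW
WWWWWWW
WWWWWWG
WWBWWWW
WWBWWWW
WWWWWWW
WWWKKKW

Answer: WWWWWWW
WGGWWWW
WWWWWWW
WWWWWWW
WWWWWWG
WWBWWWW
WWBWWWW
WWWWWWW
WWWKKKW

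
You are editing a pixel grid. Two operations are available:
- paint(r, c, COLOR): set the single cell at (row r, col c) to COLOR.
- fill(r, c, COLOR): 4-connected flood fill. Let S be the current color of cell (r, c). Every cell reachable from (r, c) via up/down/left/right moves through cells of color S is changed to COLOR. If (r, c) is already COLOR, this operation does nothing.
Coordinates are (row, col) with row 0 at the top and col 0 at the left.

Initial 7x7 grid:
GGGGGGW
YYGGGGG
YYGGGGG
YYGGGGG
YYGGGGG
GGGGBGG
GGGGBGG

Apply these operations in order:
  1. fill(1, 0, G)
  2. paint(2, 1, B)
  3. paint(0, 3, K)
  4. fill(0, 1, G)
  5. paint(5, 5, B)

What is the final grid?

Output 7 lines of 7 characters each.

Answer: GGGKGGW
GGGGGGG
GBGGGGG
GGGGGGG
GGGGGGG
GGGGBBG
GGGGBGG

Derivation:
After op 1 fill(1,0,G) [8 cells changed]:
GGGGGGW
GGGGGGG
GGGGGGG
GGGGGGG
GGGGGGG
GGGGBGG
GGGGBGG
After op 2 paint(2,1,B):
GGGGGGW
GGGGGGG
GBGGGGG
GGGGGGG
GGGGGGG
GGGGBGG
GGGGBGG
After op 3 paint(0,3,K):
GGGKGGW
GGGGGGG
GBGGGGG
GGGGGGG
GGGGGGG
GGGGBGG
GGGGBGG
After op 4 fill(0,1,G) [0 cells changed]:
GGGKGGW
GGGGGGG
GBGGGGG
GGGGGGG
GGGGGGG
GGGGBGG
GGGGBGG
After op 5 paint(5,5,B):
GGGKGGW
GGGGGGG
GBGGGGG
GGGGGGG
GGGGGGG
GGGGBBG
GGGGBGG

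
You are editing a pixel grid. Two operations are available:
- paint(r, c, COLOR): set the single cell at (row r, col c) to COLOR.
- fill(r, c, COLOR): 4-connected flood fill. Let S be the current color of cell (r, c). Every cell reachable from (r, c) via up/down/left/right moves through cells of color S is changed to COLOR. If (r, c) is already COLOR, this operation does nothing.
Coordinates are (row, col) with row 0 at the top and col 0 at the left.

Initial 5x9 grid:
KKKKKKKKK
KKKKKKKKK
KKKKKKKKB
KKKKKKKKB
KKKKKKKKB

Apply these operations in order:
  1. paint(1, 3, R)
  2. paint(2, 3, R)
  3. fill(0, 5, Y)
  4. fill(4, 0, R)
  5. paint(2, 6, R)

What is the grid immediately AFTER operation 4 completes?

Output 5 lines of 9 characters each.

After op 1 paint(1,3,R):
KKKKKKKKK
KKKRKKKKK
KKKKKKKKB
KKKKKKKKB
KKKKKKKKB
After op 2 paint(2,3,R):
KKKKKKKKK
KKKRKKKKK
KKKRKKKKB
KKKKKKKKB
KKKKKKKKB
After op 3 fill(0,5,Y) [40 cells changed]:
YYYYYYYYY
YYYRYYYYY
YYYRYYYYB
YYYYYYYYB
YYYYYYYYB
After op 4 fill(4,0,R) [40 cells changed]:
RRRRRRRRR
RRRRRRRRR
RRRRRRRRB
RRRRRRRRB
RRRRRRRRB

Answer: RRRRRRRRR
RRRRRRRRR
RRRRRRRRB
RRRRRRRRB
RRRRRRRRB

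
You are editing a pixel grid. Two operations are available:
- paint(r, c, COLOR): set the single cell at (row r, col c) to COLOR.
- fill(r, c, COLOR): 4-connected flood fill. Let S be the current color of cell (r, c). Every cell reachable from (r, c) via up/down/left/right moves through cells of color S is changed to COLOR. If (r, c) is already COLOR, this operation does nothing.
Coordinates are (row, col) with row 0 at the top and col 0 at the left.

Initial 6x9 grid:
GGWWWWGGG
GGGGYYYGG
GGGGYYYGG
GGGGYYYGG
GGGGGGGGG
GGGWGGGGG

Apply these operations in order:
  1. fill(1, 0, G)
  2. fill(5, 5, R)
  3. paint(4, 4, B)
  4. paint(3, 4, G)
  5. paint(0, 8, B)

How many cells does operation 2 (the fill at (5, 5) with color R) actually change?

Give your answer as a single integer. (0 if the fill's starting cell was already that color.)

Answer: 40

Derivation:
After op 1 fill(1,0,G) [0 cells changed]:
GGWWWWGGG
GGGGYYYGG
GGGGYYYGG
GGGGYYYGG
GGGGGGGGG
GGGWGGGGG
After op 2 fill(5,5,R) [40 cells changed]:
RRWWWWRRR
RRRRYYYRR
RRRRYYYRR
RRRRYYYRR
RRRRRRRRR
RRRWRRRRR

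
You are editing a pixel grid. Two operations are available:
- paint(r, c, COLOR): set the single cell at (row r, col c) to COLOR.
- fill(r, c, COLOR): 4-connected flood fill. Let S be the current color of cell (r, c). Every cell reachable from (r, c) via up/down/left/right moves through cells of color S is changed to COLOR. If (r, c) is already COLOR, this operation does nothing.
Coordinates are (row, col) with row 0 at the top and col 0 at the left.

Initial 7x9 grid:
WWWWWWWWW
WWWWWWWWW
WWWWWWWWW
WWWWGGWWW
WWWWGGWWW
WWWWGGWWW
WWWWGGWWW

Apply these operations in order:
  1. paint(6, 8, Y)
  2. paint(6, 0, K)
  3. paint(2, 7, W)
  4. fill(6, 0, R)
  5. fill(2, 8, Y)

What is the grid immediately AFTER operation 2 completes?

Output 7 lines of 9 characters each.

Answer: WWWWWWWWW
WWWWWWWWW
WWWWWWWWW
WWWWGGWWW
WWWWGGWWW
WWWWGGWWW
KWWWGGWWY

Derivation:
After op 1 paint(6,8,Y):
WWWWWWWWW
WWWWWWWWW
WWWWWWWWW
WWWWGGWWW
WWWWGGWWW
WWWWGGWWW
WWWWGGWWY
After op 2 paint(6,0,K):
WWWWWWWWW
WWWWWWWWW
WWWWWWWWW
WWWWGGWWW
WWWWGGWWW
WWWWGGWWW
KWWWGGWWY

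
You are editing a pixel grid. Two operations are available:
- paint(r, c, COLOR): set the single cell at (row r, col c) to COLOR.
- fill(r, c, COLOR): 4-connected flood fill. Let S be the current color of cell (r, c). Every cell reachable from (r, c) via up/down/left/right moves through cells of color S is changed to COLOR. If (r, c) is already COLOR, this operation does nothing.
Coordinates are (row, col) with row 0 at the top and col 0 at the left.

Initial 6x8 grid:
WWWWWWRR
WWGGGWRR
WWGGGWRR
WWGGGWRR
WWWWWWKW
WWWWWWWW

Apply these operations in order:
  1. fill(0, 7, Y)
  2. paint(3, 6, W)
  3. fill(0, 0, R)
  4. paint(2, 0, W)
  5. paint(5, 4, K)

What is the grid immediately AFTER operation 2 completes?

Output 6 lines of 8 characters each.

After op 1 fill(0,7,Y) [8 cells changed]:
WWWWWWYY
WWGGGWYY
WWGGGWYY
WWGGGWYY
WWWWWWKW
WWWWWWWW
After op 2 paint(3,6,W):
WWWWWWYY
WWGGGWYY
WWGGGWYY
WWGGGWWY
WWWWWWKW
WWWWWWWW

Answer: WWWWWWYY
WWGGGWYY
WWGGGWYY
WWGGGWWY
WWWWWWKW
WWWWWWWW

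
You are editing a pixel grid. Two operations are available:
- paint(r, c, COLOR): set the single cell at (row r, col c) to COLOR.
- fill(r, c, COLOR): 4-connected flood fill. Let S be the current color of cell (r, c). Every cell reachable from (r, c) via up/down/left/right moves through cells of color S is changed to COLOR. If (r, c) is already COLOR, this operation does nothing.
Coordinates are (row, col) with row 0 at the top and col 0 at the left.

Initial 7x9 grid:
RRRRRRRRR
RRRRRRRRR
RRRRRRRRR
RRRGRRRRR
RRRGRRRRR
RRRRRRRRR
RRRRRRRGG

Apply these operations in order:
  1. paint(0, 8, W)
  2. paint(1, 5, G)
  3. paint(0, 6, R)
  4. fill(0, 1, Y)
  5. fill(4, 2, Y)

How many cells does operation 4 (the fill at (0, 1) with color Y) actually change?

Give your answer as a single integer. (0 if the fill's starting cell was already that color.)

After op 1 paint(0,8,W):
RRRRRRRRW
RRRRRRRRR
RRRRRRRRR
RRRGRRRRR
RRRGRRRRR
RRRRRRRRR
RRRRRRRGG
After op 2 paint(1,5,G):
RRRRRRRRW
RRRRRGRRR
RRRRRRRRR
RRRGRRRRR
RRRGRRRRR
RRRRRRRRR
RRRRRRRGG
After op 3 paint(0,6,R):
RRRRRRRRW
RRRRRGRRR
RRRRRRRRR
RRRGRRRRR
RRRGRRRRR
RRRRRRRRR
RRRRRRRGG
After op 4 fill(0,1,Y) [57 cells changed]:
YYYYYYYYW
YYYYYGYYY
YYYYYYYYY
YYYGYYYYY
YYYGYYYYY
YYYYYYYYY
YYYYYYYGG

Answer: 57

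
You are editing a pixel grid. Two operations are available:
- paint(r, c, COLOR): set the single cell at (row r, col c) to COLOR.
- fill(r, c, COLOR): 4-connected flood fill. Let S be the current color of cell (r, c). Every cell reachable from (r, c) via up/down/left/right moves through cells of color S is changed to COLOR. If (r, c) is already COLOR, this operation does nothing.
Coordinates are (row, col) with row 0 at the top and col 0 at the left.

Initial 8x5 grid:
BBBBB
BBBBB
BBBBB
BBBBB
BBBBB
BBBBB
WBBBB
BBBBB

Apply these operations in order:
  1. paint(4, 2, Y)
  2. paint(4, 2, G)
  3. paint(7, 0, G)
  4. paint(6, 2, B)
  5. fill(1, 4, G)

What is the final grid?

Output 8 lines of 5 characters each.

After op 1 paint(4,2,Y):
BBBBB
BBBBB
BBBBB
BBBBB
BBYBB
BBBBB
WBBBB
BBBBB
After op 2 paint(4,2,G):
BBBBB
BBBBB
BBBBB
BBBBB
BBGBB
BBBBB
WBBBB
BBBBB
After op 3 paint(7,0,G):
BBBBB
BBBBB
BBBBB
BBBBB
BBGBB
BBBBB
WBBBB
GBBBB
After op 4 paint(6,2,B):
BBBBB
BBBBB
BBBBB
BBBBB
BBGBB
BBBBB
WBBBB
GBBBB
After op 5 fill(1,4,G) [37 cells changed]:
GGGGG
GGGGG
GGGGG
GGGGG
GGGGG
GGGGG
WGGGG
GGGGG

Answer: GGGGG
GGGGG
GGGGG
GGGGG
GGGGG
GGGGG
WGGGG
GGGGG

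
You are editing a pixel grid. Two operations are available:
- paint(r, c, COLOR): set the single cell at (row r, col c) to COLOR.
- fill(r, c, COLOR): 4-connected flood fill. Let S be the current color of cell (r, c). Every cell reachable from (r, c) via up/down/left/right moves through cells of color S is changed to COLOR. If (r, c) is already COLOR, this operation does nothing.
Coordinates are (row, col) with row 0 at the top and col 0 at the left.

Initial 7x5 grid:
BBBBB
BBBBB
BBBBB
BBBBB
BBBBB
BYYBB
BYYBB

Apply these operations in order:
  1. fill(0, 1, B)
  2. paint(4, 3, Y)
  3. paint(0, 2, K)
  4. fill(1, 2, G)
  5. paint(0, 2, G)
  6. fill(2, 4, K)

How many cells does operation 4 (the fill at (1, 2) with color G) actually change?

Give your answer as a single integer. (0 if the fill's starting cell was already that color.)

Answer: 29

Derivation:
After op 1 fill(0,1,B) [0 cells changed]:
BBBBB
BBBBB
BBBBB
BBBBB
BBBBB
BYYBB
BYYBB
After op 2 paint(4,3,Y):
BBBBB
BBBBB
BBBBB
BBBBB
BBBYB
BYYBB
BYYBB
After op 3 paint(0,2,K):
BBKBB
BBBBB
BBBBB
BBBBB
BBBYB
BYYBB
BYYBB
After op 4 fill(1,2,G) [29 cells changed]:
GGKGG
GGGGG
GGGGG
GGGGG
GGGYG
GYYGG
GYYGG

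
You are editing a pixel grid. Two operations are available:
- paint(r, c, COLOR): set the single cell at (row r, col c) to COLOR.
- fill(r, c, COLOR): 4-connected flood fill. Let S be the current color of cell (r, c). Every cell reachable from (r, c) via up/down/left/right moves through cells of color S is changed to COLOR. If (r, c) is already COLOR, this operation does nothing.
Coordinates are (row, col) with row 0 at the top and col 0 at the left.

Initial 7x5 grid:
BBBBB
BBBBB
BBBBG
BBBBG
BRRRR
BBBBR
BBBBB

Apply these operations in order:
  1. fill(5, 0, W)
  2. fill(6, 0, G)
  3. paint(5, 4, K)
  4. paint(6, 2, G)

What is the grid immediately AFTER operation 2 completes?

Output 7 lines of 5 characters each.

Answer: GGGGG
GGGGG
GGGGG
GGGGG
GRRRR
GGGGR
GGGGG

Derivation:
After op 1 fill(5,0,W) [28 cells changed]:
WWWWW
WWWWW
WWWWG
WWWWG
WRRRR
WWWWR
WWWWW
After op 2 fill(6,0,G) [28 cells changed]:
GGGGG
GGGGG
GGGGG
GGGGG
GRRRR
GGGGR
GGGGG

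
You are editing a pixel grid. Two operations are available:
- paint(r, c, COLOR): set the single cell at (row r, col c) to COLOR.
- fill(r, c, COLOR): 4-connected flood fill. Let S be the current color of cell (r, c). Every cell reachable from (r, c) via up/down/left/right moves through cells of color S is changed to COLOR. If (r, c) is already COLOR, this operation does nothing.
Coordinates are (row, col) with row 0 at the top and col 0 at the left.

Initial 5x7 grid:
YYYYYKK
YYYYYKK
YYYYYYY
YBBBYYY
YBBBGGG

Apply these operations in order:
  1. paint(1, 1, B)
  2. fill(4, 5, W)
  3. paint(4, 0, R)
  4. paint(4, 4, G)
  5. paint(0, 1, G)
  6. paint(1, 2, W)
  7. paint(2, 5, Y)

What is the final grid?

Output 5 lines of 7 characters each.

After op 1 paint(1,1,B):
YYYYYKK
YBYYYKK
YYYYYYY
YBBBYYY
YBBBGGG
After op 2 fill(4,5,W) [3 cells changed]:
YYYYYKK
YBYYYKK
YYYYYYY
YBBBYYY
YBBBWWW
After op 3 paint(4,0,R):
YYYYYKK
YBYYYKK
YYYYYYY
YBBBYYY
RBBBWWW
After op 4 paint(4,4,G):
YYYYYKK
YBYYYKK
YYYYYYY
YBBBYYY
RBBBGWW
After op 5 paint(0,1,G):
YGYYYKK
YBYYYKK
YYYYYYY
YBBBYYY
RBBBGWW
After op 6 paint(1,2,W):
YGYYYKK
YBWYYKK
YYYYYYY
YBBBYYY
RBBBGWW
After op 7 paint(2,5,Y):
YGYYYKK
YBWYYKK
YYYYYYY
YBBBYYY
RBBBGWW

Answer: YGYYYKK
YBWYYKK
YYYYYYY
YBBBYYY
RBBBGWW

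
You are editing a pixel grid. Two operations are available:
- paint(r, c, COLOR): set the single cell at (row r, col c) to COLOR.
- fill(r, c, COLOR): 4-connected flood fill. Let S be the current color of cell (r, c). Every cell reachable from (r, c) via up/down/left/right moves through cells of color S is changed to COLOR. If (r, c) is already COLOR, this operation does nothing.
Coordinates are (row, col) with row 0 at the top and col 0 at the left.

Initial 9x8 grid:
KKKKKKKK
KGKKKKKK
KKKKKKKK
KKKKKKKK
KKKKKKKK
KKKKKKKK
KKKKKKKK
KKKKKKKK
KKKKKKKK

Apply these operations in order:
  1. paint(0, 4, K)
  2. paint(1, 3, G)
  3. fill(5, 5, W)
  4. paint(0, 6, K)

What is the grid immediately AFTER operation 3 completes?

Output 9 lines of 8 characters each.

Answer: WWWWWWWW
WGWGWWWW
WWWWWWWW
WWWWWWWW
WWWWWWWW
WWWWWWWW
WWWWWWWW
WWWWWWWW
WWWWWWWW

Derivation:
After op 1 paint(0,4,K):
KKKKKKKK
KGKKKKKK
KKKKKKKK
KKKKKKKK
KKKKKKKK
KKKKKKKK
KKKKKKKK
KKKKKKKK
KKKKKKKK
After op 2 paint(1,3,G):
KKKKKKKK
KGKGKKKK
KKKKKKKK
KKKKKKKK
KKKKKKKK
KKKKKKKK
KKKKKKKK
KKKKKKKK
KKKKKKKK
After op 3 fill(5,5,W) [70 cells changed]:
WWWWWWWW
WGWGWWWW
WWWWWWWW
WWWWWWWW
WWWWWWWW
WWWWWWWW
WWWWWWWW
WWWWWWWW
WWWWWWWW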